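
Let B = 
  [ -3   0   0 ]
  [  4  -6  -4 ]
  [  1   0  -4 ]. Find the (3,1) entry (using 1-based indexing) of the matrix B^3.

Characteristic polynomial: r^3 + 13r^2 + 54r + 72 = (r + 3)(r + 4)(r + 6), so the eigenvalues are -6, -4, -3.
r=-3: eigenvector (1, 0, 1).
r=-4: eigenvector (0, -2, 1).
r=-6: eigenvector (0, 1, 0).
P = [[1, 0, 0], [0, -2, 1], [1, 1, 0]], D = diag(-3, -4, -6), P⁻¹ = [[1, 0, 0], [-1, 0, 1], [-2, 1, 2]].
B³ = P·diag(-27, -64, -216)·P⁻¹ = [[-27, 0, 0], [304, -216, -304], [37, 0, -64]].
The requested entry is 37.

37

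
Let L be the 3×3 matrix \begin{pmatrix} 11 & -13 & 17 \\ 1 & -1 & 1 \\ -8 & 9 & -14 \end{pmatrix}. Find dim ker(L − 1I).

1

L − 1I = [[10, -13, 17], [1, -2, 1], [-8, 9, -15]].
This matrix has rank 2, so its null space has dimension 3 − 2 = 1.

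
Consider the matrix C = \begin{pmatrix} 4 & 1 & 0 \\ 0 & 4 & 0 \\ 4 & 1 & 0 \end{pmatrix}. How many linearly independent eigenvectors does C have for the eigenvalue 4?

1

C − 4I = [[0, 1, 0], [0, 0, 0], [4, 1, -4]].
This matrix has rank 2, so its null space has dimension 3 − 2 = 1.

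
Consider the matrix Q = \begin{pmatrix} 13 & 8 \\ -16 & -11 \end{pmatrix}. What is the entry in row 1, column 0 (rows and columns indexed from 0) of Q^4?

-1088

Characteristic polynomial: t^2 - 2t - 15 = (t - 5)(t + 3), so the eigenvalues are -3, 5.
t=5: eigenvector (1, -1).
t=-3: eigenvector (-1, 2).
P = [[1, -1], [-1, 2]], D = diag(5, -3), P⁻¹ = [[2, 1], [1, 1]].
Q⁴ = P·diag(625, 81)·P⁻¹ = [[1169, 544], [-1088, -463]].
The requested entry is -1088.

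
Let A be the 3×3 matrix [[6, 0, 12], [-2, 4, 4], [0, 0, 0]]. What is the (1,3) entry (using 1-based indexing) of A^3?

Characteristic polynomial: r^3 - 10r^2 + 24r = r(r - 6)(r - 4), so the eigenvalues are 0, 4, 6.
r=6: eigenvector (1, -1, 0).
r=4: eigenvector (0, 1, 0).
r=0: eigenvector (-2, -2, 1).
P = [[1, 0, -2], [-1, 1, -2], [0, 0, 1]], D = diag(6, 4, 0), P⁻¹ = [[1, 0, 2], [1, 1, 4], [0, 0, 1]].
A³ = P·diag(216, 64, 0)·P⁻¹ = [[216, 0, 432], [-152, 64, -176], [0, 0, 0]].
The requested entry is 432.

432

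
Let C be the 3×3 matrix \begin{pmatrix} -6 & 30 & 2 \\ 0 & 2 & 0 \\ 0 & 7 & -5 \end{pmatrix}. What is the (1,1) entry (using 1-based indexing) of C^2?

36

Characteristic polynomial: r^3 + 9r^2 + 8r - 60 = (r - 2)(r + 5)(r + 6), so the eigenvalues are -6, -5, 2.
r=2: eigenvector (4, 1, 1).
r=-6: eigenvector (1, 0, 0).
r=-5: eigenvector (2, 0, 1).
P = [[4, 1, 2], [1, 0, 0], [1, 0, 1]], D = diag(2, -6, -5), P⁻¹ = [[0, 1, 0], [1, -2, -2], [0, -1, 1]].
C² = P·diag(4, 36, 25)·P⁻¹ = [[36, -106, -22], [0, 4, 0], [0, -21, 25]].
The requested entry is 36.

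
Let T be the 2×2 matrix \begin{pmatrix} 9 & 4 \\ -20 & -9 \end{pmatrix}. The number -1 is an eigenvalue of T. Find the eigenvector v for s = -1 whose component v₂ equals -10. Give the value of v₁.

4

T + 1I = [[10, 4], [-20, -8]].
Solving (T + 1I)v = 0 gives the eigenspace spanned by (4, -10).
With v₂ = -10, v = (4, -10), so v₁ = 4.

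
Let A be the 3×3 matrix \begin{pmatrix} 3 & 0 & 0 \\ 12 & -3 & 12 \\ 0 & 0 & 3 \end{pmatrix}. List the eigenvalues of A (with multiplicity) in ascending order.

-3, 3, 3

Characteristic polynomial: p(s) = s^3 - 3s^2 - 9s + 27 = (s - 3)^2(s + 3).
Roots (with multiplicity): -3, 3, 3.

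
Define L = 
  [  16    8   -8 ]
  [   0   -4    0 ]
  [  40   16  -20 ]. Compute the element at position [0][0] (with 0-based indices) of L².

Characteristic polynomial: t^3 + 8t^2 + 16t = t(t + 4)^2, so the eigenvalues are -4, -4, 0.
t=0: eigenvector (1, 0, 2).
t=-4: eigenvector (-2, 1, -4).
t=-4: eigenvector (4, -1, 9).
P = [[1, -2, 4], [0, 1, -1], [2, -4, 9]], D = diag(0, -4, -4), P⁻¹ = [[5, 2, -2], [-2, 1, 1], [-2, 0, 1]].
L² = P·diag(0, 16, 16)·P⁻¹ = [[-64, -32, 32], [0, 16, 0], [-160, -64, 80]].
The requested entry is -64.

-64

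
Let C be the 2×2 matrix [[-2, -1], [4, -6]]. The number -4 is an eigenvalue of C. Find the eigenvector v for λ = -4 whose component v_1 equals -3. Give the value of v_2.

-6

C + 4I = [[2, -1], [4, -2]].
Solving (C + 4I)v = 0 gives the eigenspace spanned by (-3, -6).
With v_1 = -3, v = (-3, -6), so v_2 = -6.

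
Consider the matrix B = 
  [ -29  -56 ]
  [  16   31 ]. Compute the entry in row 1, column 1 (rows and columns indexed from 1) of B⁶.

Characteristic polynomial: s^2 - 2s - 3 = (s - 3)(s + 1), so the eigenvalues are -1, 3.
s=-1: eigenvector (-2, 1).
s=3: eigenvector (-7, 4).
P = [[-2, -7], [1, 4]], D = diag(-1, 3), P⁻¹ = [[-4, -7], [1, 2]].
B⁶ = P·diag(1, 729)·P⁻¹ = [[-5095, -10192], [2912, 5825]].
The requested entry is -5095.

-5095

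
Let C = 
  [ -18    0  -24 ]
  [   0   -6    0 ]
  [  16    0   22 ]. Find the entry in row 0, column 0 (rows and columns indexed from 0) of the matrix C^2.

-60

Characteristic polynomial: λ^3 + 2λ^2 - 36λ - 72 = (λ - 6)(λ + 2)(λ + 6), so the eigenvalues are -6, -2, 6.
λ=-2: eigenvector (3, 0, -2).
λ=-6: eigenvector (0, 1, 0).
λ=6: eigenvector (-1, 0, 1).
P = [[3, 0, -1], [0, 1, 0], [-2, 0, 1]], D = diag(-2, -6, 6), P⁻¹ = [[1, 0, 1], [0, 1, 0], [2, 0, 3]].
C² = P·diag(4, 36, 36)·P⁻¹ = [[-60, 0, -96], [0, 36, 0], [64, 0, 100]].
The requested entry is -60.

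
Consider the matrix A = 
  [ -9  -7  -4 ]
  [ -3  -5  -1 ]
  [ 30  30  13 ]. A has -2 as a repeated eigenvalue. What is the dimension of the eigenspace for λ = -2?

A + 2I = [[-7, -7, -4], [-3, -3, -1], [30, 30, 15]].
This matrix has rank 2, so its null space has dimension 3 − 2 = 1.

1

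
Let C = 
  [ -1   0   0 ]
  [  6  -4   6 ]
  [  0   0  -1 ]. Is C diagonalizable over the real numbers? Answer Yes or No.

Yes

Characteristic polynomial: p(t) = t^3 + 6t^2 + 9t + 4 = (t + 1)^2(t + 4).
t = -1 has algebraic multiplicity 2; rank(C + 1I) = 1, so geometric multiplicity = 2.
Every eigenvalue has geometric = algebraic multiplicity, so C is diagonalizable.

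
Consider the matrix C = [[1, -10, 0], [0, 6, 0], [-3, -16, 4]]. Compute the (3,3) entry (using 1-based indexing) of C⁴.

Characteristic polynomial: λ^3 - 11λ^2 + 34λ - 24 = (λ - 6)(λ - 4)(λ - 1), so the eigenvalues are 1, 4, 6.
λ=1: eigenvector (1, 0, 1).
λ=6: eigenvector (-2, 1, -5).
λ=4: eigenvector (0, 0, 1).
P = [[1, -2, 0], [0, 1, 0], [1, -5, 1]], D = diag(1, 6, 4), P⁻¹ = [[1, 2, 0], [0, 1, 0], [-1, 3, 1]].
C⁴ = P·diag(1, 1296, 256)·P⁻¹ = [[1, -2590, 0], [0, 1296, 0], [-255, -5710, 256]].
The requested entry is 256.

256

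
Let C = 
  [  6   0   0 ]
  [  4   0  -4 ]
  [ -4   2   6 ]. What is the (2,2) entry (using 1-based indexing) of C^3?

Characteristic polynomial: t^3 - 12t^2 + 44t - 48 = (t - 6)(t - 4)(t - 2), so the eigenvalues are 2, 4, 6.
t=6: eigenvector (1, 2, -2).
t=4: eigenvector (0, 1, -1).
t=2: eigenvector (0, 2, -1).
P = [[1, 0, 0], [2, 1, 2], [-2, -1, -1]], D = diag(6, 4, 2), P⁻¹ = [[1, 0, 0], [-2, -1, -2], [0, 1, 1]].
C³ = P·diag(216, 64, 8)·P⁻¹ = [[216, 0, 0], [304, -48, -112], [-304, 56, 120]].
The requested entry is -48.

-48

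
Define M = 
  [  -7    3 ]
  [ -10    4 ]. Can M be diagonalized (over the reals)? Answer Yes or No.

Characteristic polynomial: p(r) = r^2 + 3r + 2 = (r + 1)(r + 2).
All 2 eigenvalues are distinct, so M is diagonalizable.

Yes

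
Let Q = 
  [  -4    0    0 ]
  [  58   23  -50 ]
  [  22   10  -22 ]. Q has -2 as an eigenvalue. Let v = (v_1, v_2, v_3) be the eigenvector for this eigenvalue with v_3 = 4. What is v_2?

8

Q + 2I = [[-2, 0, 0], [58, 25, -50], [22, 10, -20]].
Solving (Q + 2I)v = 0 gives the eigenspace spanned by (0, 8, 4).
With v_3 = 4, v = (0, 8, 4), so v_2 = 8.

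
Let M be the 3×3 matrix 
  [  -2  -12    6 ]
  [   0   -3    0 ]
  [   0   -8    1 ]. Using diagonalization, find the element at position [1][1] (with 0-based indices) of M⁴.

Characteristic polynomial: t^3 + 4t^2 + t - 6 = (t - 1)(t + 2)(t + 3), so the eigenvalues are -3, -2, 1.
t=-2: eigenvector (1, 0, 0).
t=-3: eigenvector (0, 1, 2).
t=1: eigenvector (2, 0, 1).
P = [[1, 0, 2], [0, 1, 0], [0, 2, 1]], D = diag(-2, -3, 1), P⁻¹ = [[1, 4, -2], [0, 1, 0], [0, -2, 1]].
M⁴ = P·diag(16, 81, 1)·P⁻¹ = [[16, 60, -30], [0, 81, 0], [0, 160, 1]].
The requested entry is 81.

81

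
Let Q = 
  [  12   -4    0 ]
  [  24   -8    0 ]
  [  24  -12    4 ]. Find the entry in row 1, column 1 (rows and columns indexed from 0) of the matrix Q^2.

-32

Characteristic polynomial: s^3 - 8s^2 + 16s = s(s - 4)^2, so the eigenvalues are 0, 4, 4.
s=0: eigenvector (1, 3, 3).
s=4: eigenvector (1, 2, 0).
s=4: eigenvector (0, 0, 1).
P = [[1, 1, 0], [3, 2, 0], [3, 0, 1]], D = diag(0, 4, 4), P⁻¹ = [[-2, 1, 0], [3, -1, 0], [6, -3, 1]].
Q² = P·diag(0, 16, 16)·P⁻¹ = [[48, -16, 0], [96, -32, 0], [96, -48, 16]].
The requested entry is -32.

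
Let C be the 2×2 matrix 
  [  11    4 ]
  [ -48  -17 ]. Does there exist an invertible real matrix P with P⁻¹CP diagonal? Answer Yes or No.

Yes

Characteristic polynomial: p(r) = r^2 + 6r + 5 = (r + 1)(r + 5).
All 2 eigenvalues are distinct, so C is diagonalizable.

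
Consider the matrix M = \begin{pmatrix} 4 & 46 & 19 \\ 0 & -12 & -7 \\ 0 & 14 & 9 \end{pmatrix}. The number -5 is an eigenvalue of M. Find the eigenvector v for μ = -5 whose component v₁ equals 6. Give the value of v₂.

M + 5I = [[9, 46, 19], [0, -7, -7], [0, 14, 14]].
Solving (M + 5I)v = 0 gives the eigenspace spanned by (6, -2, 2).
With v₁ = 6, v = (6, -2, 2), so v₂ = -2.

-2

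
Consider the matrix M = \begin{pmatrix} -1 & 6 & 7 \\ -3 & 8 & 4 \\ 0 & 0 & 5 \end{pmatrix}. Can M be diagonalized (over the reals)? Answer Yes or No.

Characteristic polynomial: p(t) = t^3 - 12t^2 + 45t - 50 = (t - 5)^2(t - 2).
t = 5 has algebraic multiplicity 2; rank(M − 5I) = 2, so geometric multiplicity = 1.
Geometric multiplicity < algebraic multiplicity, so M is not diagonalizable.

No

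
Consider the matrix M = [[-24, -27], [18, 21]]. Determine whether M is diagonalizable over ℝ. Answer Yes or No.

Yes

Characteristic polynomial: p(r) = r^2 + 3r - 18 = (r - 3)(r + 6).
All 2 eigenvalues are distinct, so M is diagonalizable.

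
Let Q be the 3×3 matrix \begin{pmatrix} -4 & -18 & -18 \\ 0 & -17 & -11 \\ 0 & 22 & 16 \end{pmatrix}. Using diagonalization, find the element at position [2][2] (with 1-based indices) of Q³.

Characteristic polynomial: s^3 + 5s^2 - 26s - 120 = (s - 5)(s + 4)(s + 6), so the eigenvalues are -6, -4, 5.
s=-4: eigenvector (1, 0, 0).
s=5: eigenvector (-2, -1, 2).
s=-6: eigenvector (0, -1, 1).
P = [[1, -2, 0], [0, -1, -1], [0, 2, 1]], D = diag(-4, 5, -6), P⁻¹ = [[1, 2, 2], [0, 1, 1], [0, -2, -1]].
Q³ = P·diag(-64, 125, -216)·P⁻¹ = [[-64, -378, -378], [0, -557, -341], [0, 682, 466]].
The requested entry is -557.

-557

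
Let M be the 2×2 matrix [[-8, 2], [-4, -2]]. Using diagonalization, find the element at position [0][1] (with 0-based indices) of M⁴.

-1040

Characteristic polynomial: s^2 + 10s + 24 = (s + 4)(s + 6), so the eigenvalues are -6, -4.
s=-6: eigenvector (-1, -1).
s=-4: eigenvector (1, 2).
P = [[-1, 1], [-1, 2]], D = diag(-6, -4), P⁻¹ = [[-2, 1], [-1, 1]].
M⁴ = P·diag(1296, 256)·P⁻¹ = [[2336, -1040], [2080, -784]].
The requested entry is -1040.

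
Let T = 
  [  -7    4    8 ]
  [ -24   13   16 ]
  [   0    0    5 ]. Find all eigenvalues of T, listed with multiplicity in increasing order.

1, 5, 5

Characteristic polynomial: p(μ) = μ^3 - 11μ^2 + 35μ - 25 = (μ - 5)^2(μ - 1).
Roots (with multiplicity): 1, 5, 5.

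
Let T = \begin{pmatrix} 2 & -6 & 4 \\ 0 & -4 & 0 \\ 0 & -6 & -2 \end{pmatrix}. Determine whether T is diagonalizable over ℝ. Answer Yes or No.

Characteristic polynomial: p(s) = s^3 + 4s^2 - 4s - 16 = (s - 2)(s + 2)(s + 4).
All 3 eigenvalues are distinct, so T is diagonalizable.

Yes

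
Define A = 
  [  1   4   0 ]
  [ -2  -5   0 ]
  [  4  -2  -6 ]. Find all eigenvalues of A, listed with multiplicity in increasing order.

Characteristic polynomial: p(μ) = μ^3 + 10μ^2 + 27μ + 18 = (μ + 1)(μ + 3)(μ + 6).
Roots (with multiplicity): -6, -3, -1.

-6, -3, -1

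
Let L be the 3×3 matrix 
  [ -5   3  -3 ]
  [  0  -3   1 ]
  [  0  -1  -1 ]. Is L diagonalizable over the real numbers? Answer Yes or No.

No

Characteristic polynomial: p(s) = s^3 + 9s^2 + 24s + 20 = (s + 2)^2(s + 5).
s = -2 has algebraic multiplicity 2; rank(L + 2I) = 2, so geometric multiplicity = 1.
Geometric multiplicity < algebraic multiplicity, so L is not diagonalizable.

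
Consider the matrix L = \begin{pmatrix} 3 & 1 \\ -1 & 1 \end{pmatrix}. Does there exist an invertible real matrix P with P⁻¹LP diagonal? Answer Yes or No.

No

Characteristic polynomial: p(s) = s^2 - 4s + 4 = (s - 2)^2.
s = 2 has algebraic multiplicity 2; rank(L − 2I) = 1, so geometric multiplicity = 1.
Geometric multiplicity < algebraic multiplicity, so L is not diagonalizable.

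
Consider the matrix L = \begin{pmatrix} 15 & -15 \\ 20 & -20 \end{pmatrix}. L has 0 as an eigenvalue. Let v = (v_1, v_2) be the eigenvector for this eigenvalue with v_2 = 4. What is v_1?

L = [[15, -15], [20, -20]].
Solving (L)v = 0 gives the eigenspace spanned by (4, 4).
With v_2 = 4, v = (4, 4), so v_1 = 4.

4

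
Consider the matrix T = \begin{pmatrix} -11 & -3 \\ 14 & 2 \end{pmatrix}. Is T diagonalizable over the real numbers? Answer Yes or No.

Characteristic polynomial: p(μ) = μ^2 + 9μ + 20 = (μ + 4)(μ + 5).
All 2 eigenvalues are distinct, so T is diagonalizable.

Yes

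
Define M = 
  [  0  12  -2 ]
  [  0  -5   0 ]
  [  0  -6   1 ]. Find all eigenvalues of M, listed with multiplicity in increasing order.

Characteristic polynomial: p(μ) = μ^3 + 4μ^2 - 5μ = μ(μ - 1)(μ + 5).
Roots (with multiplicity): -5, 0, 1.

-5, 0, 1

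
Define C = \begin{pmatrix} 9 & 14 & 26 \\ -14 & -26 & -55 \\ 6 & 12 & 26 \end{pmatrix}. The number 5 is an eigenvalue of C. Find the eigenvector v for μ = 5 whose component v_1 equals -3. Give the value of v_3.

C − 5I = [[4, 14, 26], [-14, -31, -55], [6, 12, 21]].
Solving (C − 5I)v = 0 gives the eigenspace spanned by (-3, 12, -6).
With v_1 = -3, v = (-3, 12, -6), so v_3 = -6.

-6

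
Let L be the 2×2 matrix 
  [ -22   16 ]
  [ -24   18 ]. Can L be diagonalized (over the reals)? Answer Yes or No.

Characteristic polynomial: p(μ) = μ^2 + 4μ - 12 = (μ - 2)(μ + 6).
All 2 eigenvalues are distinct, so L is diagonalizable.

Yes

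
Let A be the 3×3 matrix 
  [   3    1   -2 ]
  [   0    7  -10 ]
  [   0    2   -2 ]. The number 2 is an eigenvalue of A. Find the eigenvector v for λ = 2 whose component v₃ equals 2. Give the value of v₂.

4

A − 2I = [[1, 1, -2], [0, 5, -10], [0, 2, -4]].
Solving (A − 2I)v = 0 gives the eigenspace spanned by (0, 4, 2).
With v₃ = 2, v = (0, 4, 2), so v₂ = 4.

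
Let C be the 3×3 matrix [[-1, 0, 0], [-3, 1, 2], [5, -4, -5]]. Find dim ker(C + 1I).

C + 1I = [[0, 0, 0], [-3, 2, 2], [5, -4, -4]].
This matrix has rank 2, so its null space has dimension 3 − 2 = 1.

1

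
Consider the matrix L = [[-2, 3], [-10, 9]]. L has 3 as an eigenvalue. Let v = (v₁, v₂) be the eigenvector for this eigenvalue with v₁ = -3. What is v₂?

-5

L − 3I = [[-5, 3], [-10, 6]].
Solving (L − 3I)v = 0 gives the eigenspace spanned by (-3, -5).
With v₁ = -3, v = (-3, -5), so v₂ = -5.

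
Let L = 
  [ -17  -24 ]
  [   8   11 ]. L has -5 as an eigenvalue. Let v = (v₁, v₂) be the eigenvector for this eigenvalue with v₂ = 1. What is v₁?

L + 5I = [[-12, -24], [8, 16]].
Solving (L + 5I)v = 0 gives the eigenspace spanned by (-2, 1).
With v₂ = 1, v = (-2, 1), so v₁ = -2.

-2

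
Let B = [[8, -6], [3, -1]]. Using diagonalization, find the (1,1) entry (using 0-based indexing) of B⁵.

-3061

Characteristic polynomial: s^2 - 7s + 10 = (s - 5)(s - 2), so the eigenvalues are 2, 5.
s=5: eigenvector (-2, -1).
s=2: eigenvector (1, 1).
P = [[-2, 1], [-1, 1]], D = diag(5, 2), P⁻¹ = [[-1, 1], [-1, 2]].
B⁵ = P·diag(3125, 32)·P⁻¹ = [[6218, -6186], [3093, -3061]].
The requested entry is -3061.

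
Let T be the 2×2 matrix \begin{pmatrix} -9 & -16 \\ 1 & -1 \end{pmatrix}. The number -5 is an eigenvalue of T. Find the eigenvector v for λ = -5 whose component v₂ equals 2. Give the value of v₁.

-8

T + 5I = [[-4, -16], [1, 4]].
Solving (T + 5I)v = 0 gives the eigenspace spanned by (-8, 2).
With v₂ = 2, v = (-8, 2), so v₁ = -8.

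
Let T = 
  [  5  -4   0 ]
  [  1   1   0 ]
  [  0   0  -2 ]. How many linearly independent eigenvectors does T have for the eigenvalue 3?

1

T − 3I = [[2, -4, 0], [1, -2, 0], [0, 0, -5]].
This matrix has rank 2, so its null space has dimension 3 − 2 = 1.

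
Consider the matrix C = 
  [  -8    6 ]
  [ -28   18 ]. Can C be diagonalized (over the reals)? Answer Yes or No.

Yes

Characteristic polynomial: p(λ) = λ^2 - 10λ + 24 = (λ - 6)(λ - 4).
All 2 eigenvalues are distinct, so C is diagonalizable.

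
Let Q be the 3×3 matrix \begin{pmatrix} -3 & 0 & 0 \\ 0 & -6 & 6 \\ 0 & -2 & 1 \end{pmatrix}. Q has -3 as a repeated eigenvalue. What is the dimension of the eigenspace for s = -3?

2

Q + 3I = [[0, 0, 0], [0, -3, 6], [0, -2, 4]].
This matrix has rank 1, so its null space has dimension 3 − 1 = 2.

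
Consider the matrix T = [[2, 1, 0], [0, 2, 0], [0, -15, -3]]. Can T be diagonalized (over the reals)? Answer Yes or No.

Characteristic polynomial: p(μ) = μ^3 - μ^2 - 8μ + 12 = (μ - 2)^2(μ + 3).
μ = 2 has algebraic multiplicity 2; rank(T − 2I) = 2, so geometric multiplicity = 1.
Geometric multiplicity < algebraic multiplicity, so T is not diagonalizable.

No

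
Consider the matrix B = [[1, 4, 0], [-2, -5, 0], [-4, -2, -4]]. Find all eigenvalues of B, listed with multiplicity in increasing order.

Characteristic polynomial: p(r) = r^3 + 8r^2 + 19r + 12 = (r + 1)(r + 3)(r + 4).
Roots (with multiplicity): -4, -3, -1.

-4, -3, -1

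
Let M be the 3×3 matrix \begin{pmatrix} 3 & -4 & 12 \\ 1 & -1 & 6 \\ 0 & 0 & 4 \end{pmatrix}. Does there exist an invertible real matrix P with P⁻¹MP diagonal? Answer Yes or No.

Characteristic polynomial: p(s) = s^3 - 6s^2 + 9s - 4 = (s - 4)(s - 1)^2.
s = 1 has algebraic multiplicity 2; rank(M − 1I) = 2, so geometric multiplicity = 1.
Geometric multiplicity < algebraic multiplicity, so M is not diagonalizable.

No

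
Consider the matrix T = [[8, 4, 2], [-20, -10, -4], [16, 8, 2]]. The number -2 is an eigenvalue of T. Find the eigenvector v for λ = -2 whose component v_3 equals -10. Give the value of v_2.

5

T + 2I = [[10, 4, 2], [-20, -8, -4], [16, 8, 4]].
Solving (T + 2I)v = 0 gives the eigenspace spanned by (0, 5, -10).
With v_3 = -10, v = (0, 5, -10), so v_2 = 5.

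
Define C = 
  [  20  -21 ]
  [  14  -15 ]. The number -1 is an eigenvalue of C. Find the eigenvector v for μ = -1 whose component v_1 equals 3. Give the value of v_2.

C + 1I = [[21, -21], [14, -14]].
Solving (C + 1I)v = 0 gives the eigenspace spanned by (3, 3).
With v_1 = 3, v = (3, 3), so v_2 = 3.

3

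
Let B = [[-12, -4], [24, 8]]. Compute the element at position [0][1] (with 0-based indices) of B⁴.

Characteristic polynomial: r^2 + 4r = r(r + 4), so the eigenvalues are -4, 0.
r=-4: eigenvector (-1, 2).
r=0: eigenvector (1, -3).
P = [[-1, 1], [2, -3]], D = diag(-4, 0), P⁻¹ = [[-3, -1], [-2, -1]].
B⁴ = P·diag(256, 0)·P⁻¹ = [[768, 256], [-1536, -512]].
The requested entry is 256.

256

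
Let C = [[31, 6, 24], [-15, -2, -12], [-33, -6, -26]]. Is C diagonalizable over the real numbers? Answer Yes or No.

Characteristic polynomial: p(t) = t^3 - 3t^2 - 6t + 8 = (t - 4)(t - 1)(t + 2).
All 3 eigenvalues are distinct, so C is diagonalizable.

Yes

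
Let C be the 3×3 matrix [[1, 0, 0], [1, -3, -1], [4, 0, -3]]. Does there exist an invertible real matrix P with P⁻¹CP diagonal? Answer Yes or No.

No

Characteristic polynomial: p(t) = t^3 + 5t^2 + 3t - 9 = (t - 1)(t + 3)^2.
t = -3 has algebraic multiplicity 2; rank(C + 3I) = 2, so geometric multiplicity = 1.
Geometric multiplicity < algebraic multiplicity, so C is not diagonalizable.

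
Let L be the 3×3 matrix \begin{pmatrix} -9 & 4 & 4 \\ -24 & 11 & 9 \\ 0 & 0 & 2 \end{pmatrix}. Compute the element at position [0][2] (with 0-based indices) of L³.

Characteristic polynomial: s^3 - 4s^2 + s + 6 = (s - 3)(s - 2)(s + 1), so the eigenvalues are -1, 2, 3.
s=-1: eigenvector (1, 2, 0).
s=2: eigenvector (0, -1, 1).
s=3: eigenvector (1, 3, 0).
P = [[1, 0, 1], [2, -1, 3], [0, 1, 0]], D = diag(-1, 2, 3), P⁻¹ = [[3, -1, -1], [0, 0, 1], [-2, 1, 1]].
L³ = P·diag(-1, 8, 27)·P⁻¹ = [[-57, 28, 28], [-168, 83, 75], [0, 0, 8]].
The requested entry is 28.

28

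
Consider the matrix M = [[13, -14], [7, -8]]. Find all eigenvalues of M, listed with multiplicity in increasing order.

Characteristic polynomial: p(μ) = μ^2 - 5μ - 6 = (μ - 6)(μ + 1).
Roots (with multiplicity): -1, 6.

-1, 6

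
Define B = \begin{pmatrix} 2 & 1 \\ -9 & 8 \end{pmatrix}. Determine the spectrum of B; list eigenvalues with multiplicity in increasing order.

Characteristic polynomial: p(s) = s^2 - 10s + 25 = (s - 5)^2.
Roots (with multiplicity): 5, 5.

5, 5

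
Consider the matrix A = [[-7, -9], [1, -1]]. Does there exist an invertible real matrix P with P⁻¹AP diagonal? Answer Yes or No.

Characteristic polynomial: p(r) = r^2 + 8r + 16 = (r + 4)^2.
r = -4 has algebraic multiplicity 2; rank(A + 4I) = 1, so geometric multiplicity = 1.
Geometric multiplicity < algebraic multiplicity, so A is not diagonalizable.

No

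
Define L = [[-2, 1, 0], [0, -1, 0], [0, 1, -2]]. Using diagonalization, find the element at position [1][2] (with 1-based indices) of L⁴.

Characteristic polynomial: t^3 + 5t^2 + 8t + 4 = (t + 1)(t + 2)^2, so the eigenvalues are -2, -2, -1.
t=-2: eigenvector (2, 0, 1).
t=-1: eigenvector (1, 1, 1).
t=-2: eigenvector (-1, 0, -1).
P = [[2, 1, -1], [0, 1, 0], [1, 1, -1]], D = diag(-2, -1, -2), P⁻¹ = [[1, 0, -1], [0, 1, 0], [1, 1, -2]].
L⁴ = P·diag(16, 1, 16)·P⁻¹ = [[16, -15, 0], [0, 1, 0], [0, -15, 16]].
The requested entry is -15.

-15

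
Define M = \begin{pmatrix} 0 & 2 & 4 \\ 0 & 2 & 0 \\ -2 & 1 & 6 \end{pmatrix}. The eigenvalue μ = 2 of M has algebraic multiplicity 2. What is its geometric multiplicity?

1

M − 2I = [[-2, 2, 4], [0, 0, 0], [-2, 1, 4]].
This matrix has rank 2, so its null space has dimension 3 − 2 = 1.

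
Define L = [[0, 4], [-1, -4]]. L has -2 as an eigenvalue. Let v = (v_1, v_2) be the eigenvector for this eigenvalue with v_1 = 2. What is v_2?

-1

L + 2I = [[2, 4], [-1, -2]].
Solving (L + 2I)v = 0 gives the eigenspace spanned by (2, -1).
With v_1 = 2, v = (2, -1), so v_2 = -1.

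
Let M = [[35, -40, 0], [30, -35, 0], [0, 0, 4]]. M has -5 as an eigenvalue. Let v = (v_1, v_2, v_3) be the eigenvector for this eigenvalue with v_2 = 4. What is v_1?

4

M + 5I = [[40, -40, 0], [30, -30, 0], [0, 0, 9]].
Solving (M + 5I)v = 0 gives the eigenspace spanned by (4, 4, 0).
With v_2 = 4, v = (4, 4, 0), so v_1 = 4.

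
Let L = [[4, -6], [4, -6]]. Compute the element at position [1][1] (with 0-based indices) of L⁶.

192

Characteristic polynomial: r^2 + 2r = r(r + 2), so the eigenvalues are -2, 0.
r=-2: eigenvector (1, 1).
r=0: eigenvector (-3, -2).
P = [[1, -3], [1, -2]], D = diag(-2, 0), P⁻¹ = [[-2, 3], [-1, 1]].
L⁶ = P·diag(64, 0)·P⁻¹ = [[-128, 192], [-128, 192]].
The requested entry is 192.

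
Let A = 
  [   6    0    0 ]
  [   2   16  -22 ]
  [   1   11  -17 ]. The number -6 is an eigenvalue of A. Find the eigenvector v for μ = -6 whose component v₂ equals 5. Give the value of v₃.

5

A + 6I = [[12, 0, 0], [2, 22, -22], [1, 11, -11]].
Solving (A + 6I)v = 0 gives the eigenspace spanned by (0, 5, 5).
With v₂ = 5, v = (0, 5, 5), so v₃ = 5.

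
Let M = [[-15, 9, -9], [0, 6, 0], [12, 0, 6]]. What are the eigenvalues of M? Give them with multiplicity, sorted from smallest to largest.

-6, -3, 6

Characteristic polynomial: p(r) = r^3 + 3r^2 - 36r - 108 = (r - 6)(r + 3)(r + 6).
Roots (with multiplicity): -6, -3, 6.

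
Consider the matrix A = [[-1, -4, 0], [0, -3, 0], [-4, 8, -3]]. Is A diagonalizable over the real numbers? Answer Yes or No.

Yes

Characteristic polynomial: p(t) = t^3 + 7t^2 + 15t + 9 = (t + 1)(t + 3)^2.
t = -3 has algebraic multiplicity 2; rank(A + 3I) = 1, so geometric multiplicity = 2.
Every eigenvalue has geometric = algebraic multiplicity, so A is diagonalizable.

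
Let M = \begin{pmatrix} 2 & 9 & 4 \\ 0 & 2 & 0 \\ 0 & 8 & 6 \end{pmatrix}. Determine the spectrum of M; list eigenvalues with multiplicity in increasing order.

2, 2, 6

Characteristic polynomial: p(λ) = λ^3 - 10λ^2 + 28λ - 24 = (λ - 6)(λ - 2)^2.
Roots (with multiplicity): 2, 2, 6.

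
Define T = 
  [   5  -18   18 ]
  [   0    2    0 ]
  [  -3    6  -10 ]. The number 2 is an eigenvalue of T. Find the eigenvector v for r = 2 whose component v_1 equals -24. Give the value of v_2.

T − 2I = [[3, -18, 18], [0, 0, 0], [-3, 6, -12]].
Solving (T − 2I)v = 0 gives the eigenspace spanned by (-24, 4, 8).
With v_1 = -24, v = (-24, 4, 8), so v_2 = 4.

4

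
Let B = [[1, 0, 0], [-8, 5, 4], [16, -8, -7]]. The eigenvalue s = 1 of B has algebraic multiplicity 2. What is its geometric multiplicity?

B − 1I = [[0, 0, 0], [-8, 4, 4], [16, -8, -8]].
This matrix has rank 1, so its null space has dimension 3 − 1 = 2.

2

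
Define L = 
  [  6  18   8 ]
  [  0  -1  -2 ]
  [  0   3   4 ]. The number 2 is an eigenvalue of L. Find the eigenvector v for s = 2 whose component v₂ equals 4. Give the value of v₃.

-6

L − 2I = [[4, 18, 8], [0, -3, -2], [0, 3, 2]].
Solving (L − 2I)v = 0 gives the eigenspace spanned by (-6, 4, -6).
With v₂ = 4, v = (-6, 4, -6), so v₃ = -6.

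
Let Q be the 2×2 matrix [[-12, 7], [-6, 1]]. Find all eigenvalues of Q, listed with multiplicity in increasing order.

-6, -5

Characteristic polynomial: p(λ) = λ^2 + 11λ + 30 = (λ + 5)(λ + 6).
Roots (with multiplicity): -6, -5.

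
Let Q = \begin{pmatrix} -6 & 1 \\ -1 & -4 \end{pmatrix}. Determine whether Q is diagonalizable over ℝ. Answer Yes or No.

No

Characteristic polynomial: p(s) = s^2 + 10s + 25 = (s + 5)^2.
s = -5 has algebraic multiplicity 2; rank(Q + 5I) = 1, so geometric multiplicity = 1.
Geometric multiplicity < algebraic multiplicity, so Q is not diagonalizable.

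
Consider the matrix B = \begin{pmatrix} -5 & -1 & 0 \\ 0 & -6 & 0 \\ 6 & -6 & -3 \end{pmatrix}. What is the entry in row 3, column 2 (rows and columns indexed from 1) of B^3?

Characteristic polynomial: μ^3 + 14μ^2 + 63μ + 90 = (μ + 3)(μ + 5)(μ + 6), so the eigenvalues are -6, -5, -3.
μ=-6: eigenvector (1, 1, 0).
μ=-5: eigenvector (1, 0, -3).
μ=-3: eigenvector (0, 0, 1).
P = [[1, 1, 0], [1, 0, 0], [0, -3, 1]], D = diag(-6, -5, -3), P⁻¹ = [[0, 1, 0], [1, -1, 0], [3, -3, 1]].
B³ = P·diag(-216, -125, -27)·P⁻¹ = [[-125, -91, 0], [0, -216, 0], [294, -294, -27]].
The requested entry is -294.

-294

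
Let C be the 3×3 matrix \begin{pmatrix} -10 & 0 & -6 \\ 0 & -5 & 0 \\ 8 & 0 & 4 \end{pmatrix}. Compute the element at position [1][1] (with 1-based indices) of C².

Characteristic polynomial: t^3 + 11t^2 + 38t + 40 = (t + 2)(t + 4)(t + 5), so the eigenvalues are -5, -4, -2.
t=-4: eigenvector (1, 0, -1).
t=-5: eigenvector (0, 1, 0).
t=-2: eigenvector (-3, 0, 4).
P = [[1, 0, -3], [0, 1, 0], [-1, 0, 4]], D = diag(-4, -5, -2), P⁻¹ = [[4, 0, 3], [0, 1, 0], [1, 0, 1]].
C² = P·diag(16, 25, 4)·P⁻¹ = [[52, 0, 36], [0, 25, 0], [-48, 0, -32]].
The requested entry is 52.

52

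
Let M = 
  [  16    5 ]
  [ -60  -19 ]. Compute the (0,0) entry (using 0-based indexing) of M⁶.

-12284

Characteristic polynomial: t^2 + 3t - 4 = (t - 1)(t + 4), so the eigenvalues are -4, 1.
t=1: eigenvector (1, -3).
t=-4: eigenvector (-1, 4).
P = [[1, -1], [-3, 4]], D = diag(1, -4), P⁻¹ = [[4, 1], [3, 1]].
M⁶ = P·diag(1, 4096)·P⁻¹ = [[-12284, -4095], [49140, 16381]].
The requested entry is -12284.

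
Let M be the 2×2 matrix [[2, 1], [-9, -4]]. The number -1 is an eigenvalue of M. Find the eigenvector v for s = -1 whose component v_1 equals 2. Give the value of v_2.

M + 1I = [[3, 1], [-9, -3]].
Solving (M + 1I)v = 0 gives the eigenspace spanned by (2, -6).
With v_1 = 2, v = (2, -6), so v_2 = -6.

-6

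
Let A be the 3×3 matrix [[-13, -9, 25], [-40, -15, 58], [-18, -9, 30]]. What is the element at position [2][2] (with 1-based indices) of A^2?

Characteristic polynomial: t^3 - 2t^2 - 33t + 90 = (t - 5)(t - 3)(t + 6), so the eigenvalues are -6, 3, 5.
t=5: eigenvector (1, -2, 0).
t=-6: eigenvector (1, 2, 1).
t=3: eigenvector (1, 1, 1).
P = [[1, 1, 1], [-2, 2, 1], [0, 1, 1]], D = diag(5, -6, 3), P⁻¹ = [[1, 0, -1], [2, 1, -3], [-2, -1, 4]].
A² = P·diag(25, 36, 9)·P⁻¹ = [[79, 27, -97], [76, 63, -130], [54, 27, -72]].
The requested entry is 63.

63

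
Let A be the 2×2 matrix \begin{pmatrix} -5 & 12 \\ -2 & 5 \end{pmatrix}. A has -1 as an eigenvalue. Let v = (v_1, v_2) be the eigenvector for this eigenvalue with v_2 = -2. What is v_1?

-6

A + 1I = [[-4, 12], [-2, 6]].
Solving (A + 1I)v = 0 gives the eigenspace spanned by (-6, -2).
With v_2 = -2, v = (-6, -2), so v_1 = -6.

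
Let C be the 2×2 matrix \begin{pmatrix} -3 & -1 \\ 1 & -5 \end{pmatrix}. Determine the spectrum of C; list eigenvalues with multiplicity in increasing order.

Characteristic polynomial: p(s) = s^2 + 8s + 16 = (s + 4)^2.
Roots (with multiplicity): -4, -4.

-4, -4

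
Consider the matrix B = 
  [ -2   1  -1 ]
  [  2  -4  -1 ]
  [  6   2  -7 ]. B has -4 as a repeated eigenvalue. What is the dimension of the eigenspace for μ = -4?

B + 4I = [[2, 1, -1], [2, 0, -1], [6, 2, -3]].
This matrix has rank 2, so its null space has dimension 3 − 2 = 1.

1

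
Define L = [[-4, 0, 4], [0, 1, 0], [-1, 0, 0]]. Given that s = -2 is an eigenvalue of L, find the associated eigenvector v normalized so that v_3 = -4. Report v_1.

-8

L + 2I = [[-2, 0, 4], [0, 3, 0], [-1, 0, 2]].
Solving (L + 2I)v = 0 gives the eigenspace spanned by (-8, 0, -4).
With v_3 = -4, v = (-8, 0, -4), so v_1 = -8.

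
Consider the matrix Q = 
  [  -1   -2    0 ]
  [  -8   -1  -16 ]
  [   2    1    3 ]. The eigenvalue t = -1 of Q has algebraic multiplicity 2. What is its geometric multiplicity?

1

Q + 1I = [[0, -2, 0], [-8, 0, -16], [2, 1, 4]].
This matrix has rank 2, so its null space has dimension 3 − 2 = 1.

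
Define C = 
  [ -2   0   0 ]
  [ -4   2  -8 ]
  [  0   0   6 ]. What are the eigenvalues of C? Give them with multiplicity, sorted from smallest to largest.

-2, 2, 6

Characteristic polynomial: p(s) = s^3 - 6s^2 - 4s + 24 = (s - 6)(s - 2)(s + 2).
Roots (with multiplicity): -2, 2, 6.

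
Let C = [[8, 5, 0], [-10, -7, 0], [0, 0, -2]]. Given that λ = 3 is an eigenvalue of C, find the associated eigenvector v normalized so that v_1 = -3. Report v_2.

3

C − 3I = [[5, 5, 0], [-10, -10, 0], [0, 0, -5]].
Solving (C − 3I)v = 0 gives the eigenspace spanned by (-3, 3, 0).
With v_1 = -3, v = (-3, 3, 0), so v_2 = 3.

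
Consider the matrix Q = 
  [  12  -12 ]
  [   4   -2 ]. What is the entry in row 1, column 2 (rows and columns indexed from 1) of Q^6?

-255360

Characteristic polynomial: μ^2 - 10μ + 24 = (μ - 6)(μ - 4), so the eigenvalues are 4, 6.
μ=4: eigenvector (3, 2).
μ=6: eigenvector (-2, -1).
P = [[3, -2], [2, -1]], D = diag(4, 6), P⁻¹ = [[-1, 2], [-2, 3]].
Q⁶ = P·diag(4096, 46656)·P⁻¹ = [[174336, -255360], [85120, -123584]].
The requested entry is -255360.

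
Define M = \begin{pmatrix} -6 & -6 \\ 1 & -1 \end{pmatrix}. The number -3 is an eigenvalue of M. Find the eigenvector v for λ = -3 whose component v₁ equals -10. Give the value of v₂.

M + 3I = [[-3, -6], [1, 2]].
Solving (M + 3I)v = 0 gives the eigenspace spanned by (-10, 5).
With v₁ = -10, v = (-10, 5), so v₂ = 5.

5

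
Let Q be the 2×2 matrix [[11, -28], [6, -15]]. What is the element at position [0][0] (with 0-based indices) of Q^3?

Characteristic polynomial: t^2 + 4t + 3 = (t + 1)(t + 3), so the eigenvalues are -3, -1.
t=-3: eigenvector (2, 1).
t=-1: eigenvector (7, 3).
P = [[2, 7], [1, 3]], D = diag(-3, -1), P⁻¹ = [[-3, 7], [1, -2]].
Q³ = P·diag(-27, -1)·P⁻¹ = [[155, -364], [78, -183]].
The requested entry is 155.

155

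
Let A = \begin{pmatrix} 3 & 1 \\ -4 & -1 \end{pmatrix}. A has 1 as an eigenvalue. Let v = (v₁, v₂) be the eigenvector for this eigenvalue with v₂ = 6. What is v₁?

-3

A − 1I = [[2, 1], [-4, -2]].
Solving (A − 1I)v = 0 gives the eigenspace spanned by (-3, 6).
With v₂ = 6, v = (-3, 6), so v₁ = -3.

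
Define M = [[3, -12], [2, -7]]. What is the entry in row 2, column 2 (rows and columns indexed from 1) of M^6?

2185

Characteristic polynomial: r^2 + 4r + 3 = (r + 1)(r + 3), so the eigenvalues are -3, -1.
r=-3: eigenvector (-2, -1).
r=-1: eigenvector (3, 1).
P = [[-2, 3], [-1, 1]], D = diag(-3, -1), P⁻¹ = [[1, -3], [1, -2]].
M⁶ = P·diag(729, 1)·P⁻¹ = [[-1455, 4368], [-728, 2185]].
The requested entry is 2185.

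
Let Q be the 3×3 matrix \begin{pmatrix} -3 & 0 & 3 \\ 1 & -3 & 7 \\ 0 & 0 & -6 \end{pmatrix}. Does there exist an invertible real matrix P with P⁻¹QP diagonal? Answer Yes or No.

No

Characteristic polynomial: p(λ) = λ^3 + 12λ^2 + 45λ + 54 = (λ + 3)^2(λ + 6).
λ = -3 has algebraic multiplicity 2; rank(Q + 3I) = 2, so geometric multiplicity = 1.
Geometric multiplicity < algebraic multiplicity, so Q is not diagonalizable.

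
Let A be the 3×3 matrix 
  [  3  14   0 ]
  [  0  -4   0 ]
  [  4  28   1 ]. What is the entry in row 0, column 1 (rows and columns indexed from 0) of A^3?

182

Characteristic polynomial: μ^3 - 13μ + 12 = (μ - 3)(μ - 1)(μ + 4), so the eigenvalues are -4, 1, 3.
μ=3: eigenvector (1, 0, 2).
μ=-4: eigenvector (-2, 1, -4).
μ=1: eigenvector (0, 0, 1).
P = [[1, -2, 0], [0, 1, 0], [2, -4, 1]], D = diag(3, -4, 1), P⁻¹ = [[1, 2, 0], [0, 1, 0], [-2, 0, 1]].
A³ = P·diag(27, -64, 1)·P⁻¹ = [[27, 182, 0], [0, -64, 0], [52, 364, 1]].
The requested entry is 182.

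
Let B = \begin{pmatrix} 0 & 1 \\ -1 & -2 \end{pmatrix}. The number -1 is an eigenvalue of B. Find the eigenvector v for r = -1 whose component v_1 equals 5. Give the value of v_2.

-5

B + 1I = [[1, 1], [-1, -1]].
Solving (B + 1I)v = 0 gives the eigenspace spanned by (5, -5).
With v_1 = 5, v = (5, -5), so v_2 = -5.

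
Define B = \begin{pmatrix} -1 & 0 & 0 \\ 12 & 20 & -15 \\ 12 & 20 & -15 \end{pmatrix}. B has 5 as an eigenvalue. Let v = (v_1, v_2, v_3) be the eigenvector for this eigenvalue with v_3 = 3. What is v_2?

3

B − 5I = [[-6, 0, 0], [12, 15, -15], [12, 20, -20]].
Solving (B − 5I)v = 0 gives the eigenspace spanned by (0, 3, 3).
With v_3 = 3, v = (0, 3, 3), so v_2 = 3.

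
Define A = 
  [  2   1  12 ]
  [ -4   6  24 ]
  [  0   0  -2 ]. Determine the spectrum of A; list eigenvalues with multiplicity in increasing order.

Characteristic polynomial: p(s) = s^3 - 6s^2 + 32 = (s - 4)^2(s + 2).
Roots (with multiplicity): -2, 4, 4.

-2, 4, 4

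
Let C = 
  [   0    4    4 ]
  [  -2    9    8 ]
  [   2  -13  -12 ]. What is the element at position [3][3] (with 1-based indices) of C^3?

-192

Characteristic polynomial: μ^3 + 3μ^2 - 4μ = μ(μ - 1)(μ + 4), so the eigenvalues are -4, 0, 1.
μ=0: eigenvector (1, 2, -2).
μ=-4: eigenvector (-1, -2, 3).
μ=1: eigenvector (0, 1, -1).
P = [[1, -1, 0], [2, -2, 1], [-2, 3, -1]], D = diag(0, -4, 1), P⁻¹ = [[1, 1, 1], [0, 1, 1], [-2, 1, 0]].
C³ = P·diag(0, -64, 1)·P⁻¹ = [[0, 64, 64], [-2, 129, 128], [2, -193, -192]].
The requested entry is -192.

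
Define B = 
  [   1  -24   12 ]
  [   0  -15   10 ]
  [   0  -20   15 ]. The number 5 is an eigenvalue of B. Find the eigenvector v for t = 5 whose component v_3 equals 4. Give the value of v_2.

B − 5I = [[-4, -24, 12], [0, -20, 10], [0, -20, 10]].
Solving (B − 5I)v = 0 gives the eigenspace spanned by (0, 2, 4).
With v_3 = 4, v = (0, 2, 4), so v_2 = 2.

2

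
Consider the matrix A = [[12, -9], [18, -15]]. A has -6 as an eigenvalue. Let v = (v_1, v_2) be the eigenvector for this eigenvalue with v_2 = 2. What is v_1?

A + 6I = [[18, -9], [18, -9]].
Solving (A + 6I)v = 0 gives the eigenspace spanned by (1, 2).
With v_2 = 2, v = (1, 2), so v_1 = 1.

1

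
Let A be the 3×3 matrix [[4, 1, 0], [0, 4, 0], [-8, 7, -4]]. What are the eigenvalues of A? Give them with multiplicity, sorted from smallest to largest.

Characteristic polynomial: p(μ) = μ^3 - 4μ^2 - 16μ + 64 = (μ - 4)^2(μ + 4).
Roots (with multiplicity): -4, 4, 4.

-4, 4, 4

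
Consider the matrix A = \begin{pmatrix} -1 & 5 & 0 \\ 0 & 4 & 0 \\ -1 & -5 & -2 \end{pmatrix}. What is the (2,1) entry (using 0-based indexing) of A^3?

Characteristic polynomial: r^3 - r^2 - 10r - 8 = (r - 4)(r + 1)(r + 2), so the eigenvalues are -2, -1, 4.
r=-2: eigenvector (0, 0, 1).
r=4: eigenvector (1, 1, -1).
r=-1: eigenvector (1, 0, -1).
P = [[0, 1, 1], [0, 1, 0], [1, -1, -1]], D = diag(-2, 4, -1), P⁻¹ = [[1, 0, 1], [0, 1, 0], [1, -1, 0]].
A³ = P·diag(-8, 64, -1)·P⁻¹ = [[-1, 65, 0], [0, 64, 0], [-7, -65, -8]].
The requested entry is -65.

-65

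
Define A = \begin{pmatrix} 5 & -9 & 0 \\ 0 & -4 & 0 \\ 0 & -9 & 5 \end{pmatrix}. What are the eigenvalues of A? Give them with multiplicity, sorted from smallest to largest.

-4, 5, 5

Characteristic polynomial: p(μ) = μ^3 - 6μ^2 - 15μ + 100 = (μ - 5)^2(μ + 4).
Roots (with multiplicity): -4, 5, 5.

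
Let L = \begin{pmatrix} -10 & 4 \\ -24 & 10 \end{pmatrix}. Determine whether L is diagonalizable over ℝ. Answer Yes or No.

Yes

Characteristic polynomial: p(λ) = λ^2 - 4 = (λ - 2)(λ + 2).
All 2 eigenvalues are distinct, so L is diagonalizable.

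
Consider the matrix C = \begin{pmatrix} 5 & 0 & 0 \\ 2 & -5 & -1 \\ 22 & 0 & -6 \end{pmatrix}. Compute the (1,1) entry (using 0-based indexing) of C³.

Characteristic polynomial: λ^3 + 6λ^2 - 25λ - 150 = (λ - 5)(λ + 5)(λ + 6), so the eigenvalues are -6, -5, 5.
λ=-6: eigenvector (0, 1, 1).
λ=-5: eigenvector (0, 1, 0).
λ=5: eigenvector (1, 0, 2).
P = [[0, 0, 1], [1, 1, 0], [1, 0, 2]], D = diag(-6, -5, 5), P⁻¹ = [[-2, 0, 1], [2, 1, -1], [1, 0, 0]].
C³ = P·diag(-216, -125, 125)·P⁻¹ = [[125, 0, 0], [182, -125, -91], [682, 0, -216]].
The requested entry is -125.

-125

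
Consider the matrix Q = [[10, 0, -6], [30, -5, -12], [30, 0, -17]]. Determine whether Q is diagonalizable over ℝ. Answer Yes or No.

Yes

Characteristic polynomial: p(μ) = μ^3 + 12μ^2 + 45μ + 50 = (μ + 2)(μ + 5)^2.
μ = -5 has algebraic multiplicity 2; rank(Q + 5I) = 1, so geometric multiplicity = 2.
Every eigenvalue has geometric = algebraic multiplicity, so Q is diagonalizable.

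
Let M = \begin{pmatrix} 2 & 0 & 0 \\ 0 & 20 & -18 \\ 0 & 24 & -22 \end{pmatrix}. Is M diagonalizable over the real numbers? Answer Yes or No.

Characteristic polynomial: p(λ) = λ^3 - 12λ + 16 = (λ - 2)^2(λ + 4).
λ = 2 has algebraic multiplicity 2; rank(M − 2I) = 1, so geometric multiplicity = 2.
Every eigenvalue has geometric = algebraic multiplicity, so M is diagonalizable.

Yes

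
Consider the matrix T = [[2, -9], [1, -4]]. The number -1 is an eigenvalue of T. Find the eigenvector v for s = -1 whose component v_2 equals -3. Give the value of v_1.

-9

T + 1I = [[3, -9], [1, -3]].
Solving (T + 1I)v = 0 gives the eigenspace spanned by (-9, -3).
With v_2 = -3, v = (-9, -3), so v_1 = -9.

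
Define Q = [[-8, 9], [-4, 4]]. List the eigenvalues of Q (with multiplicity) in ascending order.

-2, -2

Characteristic polynomial: p(μ) = μ^2 + 4μ + 4 = (μ + 2)^2.
Roots (with multiplicity): -2, -2.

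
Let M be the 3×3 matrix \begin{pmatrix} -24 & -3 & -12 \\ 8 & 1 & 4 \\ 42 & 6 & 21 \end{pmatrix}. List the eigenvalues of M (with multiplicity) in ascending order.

Characteristic polynomial: p(s) = s^3 + 2s^2 - 3s = s(s - 1)(s + 3).
Roots (with multiplicity): -3, 0, 1.

-3, 0, 1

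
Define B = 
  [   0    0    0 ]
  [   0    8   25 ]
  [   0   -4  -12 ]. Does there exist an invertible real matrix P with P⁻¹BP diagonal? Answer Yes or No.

Characteristic polynomial: p(t) = t^3 + 4t^2 + 4t = t(t + 2)^2.
t = -2 has algebraic multiplicity 2; rank(B + 2I) = 2, so geometric multiplicity = 1.
Geometric multiplicity < algebraic multiplicity, so B is not diagonalizable.

No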